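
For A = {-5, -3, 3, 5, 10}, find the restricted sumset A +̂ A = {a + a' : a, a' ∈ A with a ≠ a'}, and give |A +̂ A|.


Restricted sumset: A +̂ A = {a + a' : a ∈ A, a' ∈ A, a ≠ a'}.
Equivalently, take A + A and drop any sum 2a that is achievable ONLY as a + a for a ∈ A (i.e. sums representable only with equal summands).
Enumerate pairs (a, a') with a < a' (symmetric, so each unordered pair gives one sum; this covers all a ≠ a'):
  -5 + -3 = -8
  -5 + 3 = -2
  -5 + 5 = 0
  -5 + 10 = 5
  -3 + 3 = 0
  -3 + 5 = 2
  -3 + 10 = 7
  3 + 5 = 8
  3 + 10 = 13
  5 + 10 = 15
Collected distinct sums: {-8, -2, 0, 2, 5, 7, 8, 13, 15}
|A +̂ A| = 9
(Reference bound: |A +̂ A| ≥ 2|A| - 3 for |A| ≥ 2, with |A| = 5 giving ≥ 7.)

|A +̂ A| = 9


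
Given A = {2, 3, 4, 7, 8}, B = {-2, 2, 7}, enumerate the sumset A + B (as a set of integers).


A + B = {a + b : a ∈ A, b ∈ B}.
Enumerate all |A|·|B| = 5·3 = 15 pairs (a, b) and collect distinct sums.
a = 2: 2+-2=0, 2+2=4, 2+7=9
a = 3: 3+-2=1, 3+2=5, 3+7=10
a = 4: 4+-2=2, 4+2=6, 4+7=11
a = 7: 7+-2=5, 7+2=9, 7+7=14
a = 8: 8+-2=6, 8+2=10, 8+7=15
Collecting distinct sums: A + B = {0, 1, 2, 4, 5, 6, 9, 10, 11, 14, 15}
|A + B| = 11

A + B = {0, 1, 2, 4, 5, 6, 9, 10, 11, 14, 15}


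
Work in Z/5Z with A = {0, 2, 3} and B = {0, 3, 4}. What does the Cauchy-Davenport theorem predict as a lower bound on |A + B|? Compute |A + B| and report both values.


Cauchy-Davenport: |A + B| ≥ min(p, |A| + |B| - 1) for A, B nonempty in Z/pZ.
|A| = 3, |B| = 3, p = 5.
CD lower bound = min(5, 3 + 3 - 1) = min(5, 5) = 5.
Compute A + B mod 5 directly:
a = 0: 0+0=0, 0+3=3, 0+4=4
a = 2: 2+0=2, 2+3=0, 2+4=1
a = 3: 3+0=3, 3+3=1, 3+4=2
A + B = {0, 1, 2, 3, 4}, so |A + B| = 5.
Verify: 5 ≥ 5? Yes ✓.

CD lower bound = 5, actual |A + B| = 5.


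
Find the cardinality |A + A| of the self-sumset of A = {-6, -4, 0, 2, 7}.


A + A = {a + a' : a, a' ∈ A}; |A| = 5.
General bounds: 2|A| - 1 ≤ |A + A| ≤ |A|(|A|+1)/2, i.e. 9 ≤ |A + A| ≤ 15.
Lower bound 2|A|-1 is attained iff A is an arithmetic progression.
Enumerate sums a + a' for a ≤ a' (symmetric, so this suffices):
a = -6: -6+-6=-12, -6+-4=-10, -6+0=-6, -6+2=-4, -6+7=1
a = -4: -4+-4=-8, -4+0=-4, -4+2=-2, -4+7=3
a = 0: 0+0=0, 0+2=2, 0+7=7
a = 2: 2+2=4, 2+7=9
a = 7: 7+7=14
Distinct sums: {-12, -10, -8, -6, -4, -2, 0, 1, 2, 3, 4, 7, 9, 14}
|A + A| = 14

|A + A| = 14


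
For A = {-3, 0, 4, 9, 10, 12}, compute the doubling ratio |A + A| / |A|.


|A| = 6.
Compute A + A by enumerating all 36 pairs.
A + A = {-6, -3, 0, 1, 4, 6, 7, 8, 9, 10, 12, 13, 14, 16, 18, 19, 20, 21, 22, 24}, so |A + A| = 20.
K = |A + A| / |A| = 20/6 = 10/3 ≈ 3.3333.
Reference: AP of size 6 gives K = 11/6 ≈ 1.8333; a fully generic set of size 6 gives K ≈ 3.5000.

|A| = 6, |A + A| = 20, K = 20/6 = 10/3.


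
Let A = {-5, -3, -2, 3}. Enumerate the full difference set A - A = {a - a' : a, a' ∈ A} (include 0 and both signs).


A - A = {a - a' : a, a' ∈ A}.
Compute a - a' for each ordered pair (a, a'):
a = -5: -5--5=0, -5--3=-2, -5--2=-3, -5-3=-8
a = -3: -3--5=2, -3--3=0, -3--2=-1, -3-3=-6
a = -2: -2--5=3, -2--3=1, -2--2=0, -2-3=-5
a = 3: 3--5=8, 3--3=6, 3--2=5, 3-3=0
Collecting distinct values (and noting 0 appears from a-a):
A - A = {-8, -6, -5, -3, -2, -1, 0, 1, 2, 3, 5, 6, 8}
|A - A| = 13

A - A = {-8, -6, -5, -3, -2, -1, 0, 1, 2, 3, 5, 6, 8}


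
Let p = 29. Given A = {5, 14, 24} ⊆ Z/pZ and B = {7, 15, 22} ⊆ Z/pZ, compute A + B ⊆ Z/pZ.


Work in Z/29Z: reduce every sum a + b modulo 29.
Enumerate all 9 pairs:
a = 5: 5+7=12, 5+15=20, 5+22=27
a = 14: 14+7=21, 14+15=0, 14+22=7
a = 24: 24+7=2, 24+15=10, 24+22=17
Distinct residues collected: {0, 2, 7, 10, 12, 17, 20, 21, 27}
|A + B| = 9 (out of 29 total residues).

A + B = {0, 2, 7, 10, 12, 17, 20, 21, 27}


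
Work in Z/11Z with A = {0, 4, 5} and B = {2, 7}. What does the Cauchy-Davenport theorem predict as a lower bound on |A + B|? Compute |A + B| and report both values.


Cauchy-Davenport: |A + B| ≥ min(p, |A| + |B| - 1) for A, B nonempty in Z/pZ.
|A| = 3, |B| = 2, p = 11.
CD lower bound = min(11, 3 + 2 - 1) = min(11, 4) = 4.
Compute A + B mod 11 directly:
a = 0: 0+2=2, 0+7=7
a = 4: 4+2=6, 4+7=0
a = 5: 5+2=7, 5+7=1
A + B = {0, 1, 2, 6, 7}, so |A + B| = 5.
Verify: 5 ≥ 4? Yes ✓.

CD lower bound = 4, actual |A + B| = 5.


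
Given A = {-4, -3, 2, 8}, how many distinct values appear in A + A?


A + A = {a + a' : a, a' ∈ A}; |A| = 4.
General bounds: 2|A| - 1 ≤ |A + A| ≤ |A|(|A|+1)/2, i.e. 7 ≤ |A + A| ≤ 10.
Lower bound 2|A|-1 is attained iff A is an arithmetic progression.
Enumerate sums a + a' for a ≤ a' (symmetric, so this suffices):
a = -4: -4+-4=-8, -4+-3=-7, -4+2=-2, -4+8=4
a = -3: -3+-3=-6, -3+2=-1, -3+8=5
a = 2: 2+2=4, 2+8=10
a = 8: 8+8=16
Distinct sums: {-8, -7, -6, -2, -1, 4, 5, 10, 16}
|A + A| = 9

|A + A| = 9


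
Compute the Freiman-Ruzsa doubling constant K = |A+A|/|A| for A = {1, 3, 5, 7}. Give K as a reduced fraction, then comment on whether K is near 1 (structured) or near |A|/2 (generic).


|A| = 4.
Compute A + A by enumerating all 16 pairs.
A + A = {2, 4, 6, 8, 10, 12, 14}, so |A + A| = 7.
K = |A + A| / |A| = 7/4 (already in lowest terms) ≈ 1.7500.
Reference: AP of size 4 gives K = 7/4 ≈ 1.7500; a fully generic set of size 4 gives K ≈ 2.5000.

|A| = 4, |A + A| = 7, K = 7/4.


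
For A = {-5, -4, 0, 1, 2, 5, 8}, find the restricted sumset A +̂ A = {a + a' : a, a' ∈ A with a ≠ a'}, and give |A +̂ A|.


Restricted sumset: A +̂ A = {a + a' : a ∈ A, a' ∈ A, a ≠ a'}.
Equivalently, take A + A and drop any sum 2a that is achievable ONLY as a + a for a ∈ A (i.e. sums representable only with equal summands).
Enumerate pairs (a, a') with a < a' (symmetric, so each unordered pair gives one sum; this covers all a ≠ a'):
  -5 + -4 = -9
  -5 + 0 = -5
  -5 + 1 = -4
  -5 + 2 = -3
  -5 + 5 = 0
  -5 + 8 = 3
  -4 + 0 = -4
  -4 + 1 = -3
  -4 + 2 = -2
  -4 + 5 = 1
  -4 + 8 = 4
  0 + 1 = 1
  0 + 2 = 2
  0 + 5 = 5
  0 + 8 = 8
  1 + 2 = 3
  1 + 5 = 6
  1 + 8 = 9
  2 + 5 = 7
  2 + 8 = 10
  5 + 8 = 13
Collected distinct sums: {-9, -5, -4, -3, -2, 0, 1, 2, 3, 4, 5, 6, 7, 8, 9, 10, 13}
|A +̂ A| = 17
(Reference bound: |A +̂ A| ≥ 2|A| - 3 for |A| ≥ 2, with |A| = 7 giving ≥ 11.)

|A +̂ A| = 17


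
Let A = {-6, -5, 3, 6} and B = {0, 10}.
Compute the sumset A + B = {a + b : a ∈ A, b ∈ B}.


A + B = {a + b : a ∈ A, b ∈ B}.
Enumerate all |A|·|B| = 4·2 = 8 pairs (a, b) and collect distinct sums.
a = -6: -6+0=-6, -6+10=4
a = -5: -5+0=-5, -5+10=5
a = 3: 3+0=3, 3+10=13
a = 6: 6+0=6, 6+10=16
Collecting distinct sums: A + B = {-6, -5, 3, 4, 5, 6, 13, 16}
|A + B| = 8

A + B = {-6, -5, 3, 4, 5, 6, 13, 16}


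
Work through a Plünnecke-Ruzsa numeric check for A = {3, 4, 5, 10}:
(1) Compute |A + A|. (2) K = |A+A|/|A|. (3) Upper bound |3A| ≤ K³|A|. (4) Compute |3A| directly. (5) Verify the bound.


|A| = 4.
Step 1: Compute A + A by enumerating all 16 pairs.
A + A = {6, 7, 8, 9, 10, 13, 14, 15, 20}, so |A + A| = 9.
Step 2: Doubling constant K = |A + A|/|A| = 9/4 = 9/4 ≈ 2.2500.
Step 3: Plünnecke-Ruzsa gives |3A| ≤ K³·|A| = (2.2500)³ · 4 ≈ 45.5625.
Step 4: Compute 3A = A + A + A directly by enumerating all triples (a,b,c) ∈ A³; |3A| = 16.
Step 5: Check 16 ≤ 45.5625? Yes ✓.

K = 9/4, Plünnecke-Ruzsa bound K³|A| ≈ 45.5625, |3A| = 16, inequality holds.


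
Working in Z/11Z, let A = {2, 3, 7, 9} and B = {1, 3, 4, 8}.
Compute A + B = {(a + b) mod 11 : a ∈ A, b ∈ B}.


Work in Z/11Z: reduce every sum a + b modulo 11.
Enumerate all 16 pairs:
a = 2: 2+1=3, 2+3=5, 2+4=6, 2+8=10
a = 3: 3+1=4, 3+3=6, 3+4=7, 3+8=0
a = 7: 7+1=8, 7+3=10, 7+4=0, 7+8=4
a = 9: 9+1=10, 9+3=1, 9+4=2, 9+8=6
Distinct residues collected: {0, 1, 2, 3, 4, 5, 6, 7, 8, 10}
|A + B| = 10 (out of 11 total residues).

A + B = {0, 1, 2, 3, 4, 5, 6, 7, 8, 10}


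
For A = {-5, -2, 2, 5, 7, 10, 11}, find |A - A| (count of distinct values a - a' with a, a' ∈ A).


A - A = {a - a' : a, a' ∈ A}; |A| = 7.
Bounds: 2|A|-1 ≤ |A - A| ≤ |A|² - |A| + 1, i.e. 13 ≤ |A - A| ≤ 43.
Note: 0 ∈ A - A always (from a - a). The set is symmetric: if d ∈ A - A then -d ∈ A - A.
Enumerate nonzero differences d = a - a' with a > a' (then include -d):
Positive differences: {1, 2, 3, 4, 5, 6, 7, 8, 9, 10, 12, 13, 15, 16}
Full difference set: {0} ∪ (positive diffs) ∪ (negative diffs).
|A - A| = 1 + 2·14 = 29 (matches direct enumeration: 29).

|A - A| = 29


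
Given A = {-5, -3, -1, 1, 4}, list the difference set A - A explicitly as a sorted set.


A - A = {a - a' : a, a' ∈ A}.
Compute a - a' for each ordered pair (a, a'):
a = -5: -5--5=0, -5--3=-2, -5--1=-4, -5-1=-6, -5-4=-9
a = -3: -3--5=2, -3--3=0, -3--1=-2, -3-1=-4, -3-4=-7
a = -1: -1--5=4, -1--3=2, -1--1=0, -1-1=-2, -1-4=-5
a = 1: 1--5=6, 1--3=4, 1--1=2, 1-1=0, 1-4=-3
a = 4: 4--5=9, 4--3=7, 4--1=5, 4-1=3, 4-4=0
Collecting distinct values (and noting 0 appears from a-a):
A - A = {-9, -7, -6, -5, -4, -3, -2, 0, 2, 3, 4, 5, 6, 7, 9}
|A - A| = 15

A - A = {-9, -7, -6, -5, -4, -3, -2, 0, 2, 3, 4, 5, 6, 7, 9}


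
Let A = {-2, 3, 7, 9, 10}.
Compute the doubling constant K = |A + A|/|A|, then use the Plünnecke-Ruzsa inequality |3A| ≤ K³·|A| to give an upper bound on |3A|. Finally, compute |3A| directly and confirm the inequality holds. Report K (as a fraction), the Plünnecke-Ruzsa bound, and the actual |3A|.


|A| = 5.
Step 1: Compute A + A by enumerating all 25 pairs.
A + A = {-4, 1, 5, 6, 7, 8, 10, 12, 13, 14, 16, 17, 18, 19, 20}, so |A + A| = 15.
Step 2: Doubling constant K = |A + A|/|A| = 15/5 = 15/5 ≈ 3.0000.
Step 3: Plünnecke-Ruzsa gives |3A| ≤ K³·|A| = (3.0000)³ · 5 ≈ 135.0000.
Step 4: Compute 3A = A + A + A directly by enumerating all triples (a,b,c) ∈ A³; |3A| = 29.
Step 5: Check 29 ≤ 135.0000? Yes ✓.

K = 15/5, Plünnecke-Ruzsa bound K³|A| ≈ 135.0000, |3A| = 29, inequality holds.


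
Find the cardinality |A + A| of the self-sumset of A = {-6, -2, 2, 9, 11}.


A + A = {a + a' : a, a' ∈ A}; |A| = 5.
General bounds: 2|A| - 1 ≤ |A + A| ≤ |A|(|A|+1)/2, i.e. 9 ≤ |A + A| ≤ 15.
Lower bound 2|A|-1 is attained iff A is an arithmetic progression.
Enumerate sums a + a' for a ≤ a' (symmetric, so this suffices):
a = -6: -6+-6=-12, -6+-2=-8, -6+2=-4, -6+9=3, -6+11=5
a = -2: -2+-2=-4, -2+2=0, -2+9=7, -2+11=9
a = 2: 2+2=4, 2+9=11, 2+11=13
a = 9: 9+9=18, 9+11=20
a = 11: 11+11=22
Distinct sums: {-12, -8, -4, 0, 3, 4, 5, 7, 9, 11, 13, 18, 20, 22}
|A + A| = 14

|A + A| = 14


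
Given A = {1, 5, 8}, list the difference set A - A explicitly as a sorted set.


A - A = {a - a' : a, a' ∈ A}.
Compute a - a' for each ordered pair (a, a'):
a = 1: 1-1=0, 1-5=-4, 1-8=-7
a = 5: 5-1=4, 5-5=0, 5-8=-3
a = 8: 8-1=7, 8-5=3, 8-8=0
Collecting distinct values (and noting 0 appears from a-a):
A - A = {-7, -4, -3, 0, 3, 4, 7}
|A - A| = 7

A - A = {-7, -4, -3, 0, 3, 4, 7}


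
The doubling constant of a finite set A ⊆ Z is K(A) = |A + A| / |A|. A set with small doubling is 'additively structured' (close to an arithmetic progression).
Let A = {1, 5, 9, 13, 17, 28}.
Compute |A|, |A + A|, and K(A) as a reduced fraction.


|A| = 6.
Compute A + A by enumerating all 36 pairs.
A + A = {2, 6, 10, 14, 18, 22, 26, 29, 30, 33, 34, 37, 41, 45, 56}, so |A + A| = 15.
K = |A + A| / |A| = 15/6 = 5/2 ≈ 2.5000.
Reference: AP of size 6 gives K = 11/6 ≈ 1.8333; a fully generic set of size 6 gives K ≈ 3.5000.

|A| = 6, |A + A| = 15, K = 15/6 = 5/2.


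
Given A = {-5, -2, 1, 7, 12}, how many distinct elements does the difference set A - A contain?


A - A = {a - a' : a, a' ∈ A}; |A| = 5.
Bounds: 2|A|-1 ≤ |A - A| ≤ |A|² - |A| + 1, i.e. 9 ≤ |A - A| ≤ 21.
Note: 0 ∈ A - A always (from a - a). The set is symmetric: if d ∈ A - A then -d ∈ A - A.
Enumerate nonzero differences d = a - a' with a > a' (then include -d):
Positive differences: {3, 5, 6, 9, 11, 12, 14, 17}
Full difference set: {0} ∪ (positive diffs) ∪ (negative diffs).
|A - A| = 1 + 2·8 = 17 (matches direct enumeration: 17).

|A - A| = 17


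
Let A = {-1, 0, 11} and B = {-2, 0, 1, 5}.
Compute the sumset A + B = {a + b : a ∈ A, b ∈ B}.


A + B = {a + b : a ∈ A, b ∈ B}.
Enumerate all |A|·|B| = 3·4 = 12 pairs (a, b) and collect distinct sums.
a = -1: -1+-2=-3, -1+0=-1, -1+1=0, -1+5=4
a = 0: 0+-2=-2, 0+0=0, 0+1=1, 0+5=5
a = 11: 11+-2=9, 11+0=11, 11+1=12, 11+5=16
Collecting distinct sums: A + B = {-3, -2, -1, 0, 1, 4, 5, 9, 11, 12, 16}
|A + B| = 11

A + B = {-3, -2, -1, 0, 1, 4, 5, 9, 11, 12, 16}


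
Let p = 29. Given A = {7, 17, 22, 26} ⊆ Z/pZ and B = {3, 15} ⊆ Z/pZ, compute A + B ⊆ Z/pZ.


Work in Z/29Z: reduce every sum a + b modulo 29.
Enumerate all 8 pairs:
a = 7: 7+3=10, 7+15=22
a = 17: 17+3=20, 17+15=3
a = 22: 22+3=25, 22+15=8
a = 26: 26+3=0, 26+15=12
Distinct residues collected: {0, 3, 8, 10, 12, 20, 22, 25}
|A + B| = 8 (out of 29 total residues).

A + B = {0, 3, 8, 10, 12, 20, 22, 25}


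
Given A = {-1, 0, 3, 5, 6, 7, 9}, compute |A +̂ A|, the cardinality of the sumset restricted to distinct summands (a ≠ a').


Restricted sumset: A +̂ A = {a + a' : a ∈ A, a' ∈ A, a ≠ a'}.
Equivalently, take A + A and drop any sum 2a that is achievable ONLY as a + a for a ∈ A (i.e. sums representable only with equal summands).
Enumerate pairs (a, a') with a < a' (symmetric, so each unordered pair gives one sum; this covers all a ≠ a'):
  -1 + 0 = -1
  -1 + 3 = 2
  -1 + 5 = 4
  -1 + 6 = 5
  -1 + 7 = 6
  -1 + 9 = 8
  0 + 3 = 3
  0 + 5 = 5
  0 + 6 = 6
  0 + 7 = 7
  0 + 9 = 9
  3 + 5 = 8
  3 + 6 = 9
  3 + 7 = 10
  3 + 9 = 12
  5 + 6 = 11
  5 + 7 = 12
  5 + 9 = 14
  6 + 7 = 13
  6 + 9 = 15
  7 + 9 = 16
Collected distinct sums: {-1, 2, 3, 4, 5, 6, 7, 8, 9, 10, 11, 12, 13, 14, 15, 16}
|A +̂ A| = 16
(Reference bound: |A +̂ A| ≥ 2|A| - 3 for |A| ≥ 2, with |A| = 7 giving ≥ 11.)

|A +̂ A| = 16


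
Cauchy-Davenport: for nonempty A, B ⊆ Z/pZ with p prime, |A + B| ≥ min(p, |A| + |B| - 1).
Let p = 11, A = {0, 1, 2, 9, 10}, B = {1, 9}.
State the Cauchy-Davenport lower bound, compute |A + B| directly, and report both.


Cauchy-Davenport: |A + B| ≥ min(p, |A| + |B| - 1) for A, B nonempty in Z/pZ.
|A| = 5, |B| = 2, p = 11.
CD lower bound = min(11, 5 + 2 - 1) = min(11, 6) = 6.
Compute A + B mod 11 directly:
a = 0: 0+1=1, 0+9=9
a = 1: 1+1=2, 1+9=10
a = 2: 2+1=3, 2+9=0
a = 9: 9+1=10, 9+9=7
a = 10: 10+1=0, 10+9=8
A + B = {0, 1, 2, 3, 7, 8, 9, 10}, so |A + B| = 8.
Verify: 8 ≥ 6? Yes ✓.

CD lower bound = 6, actual |A + B| = 8.


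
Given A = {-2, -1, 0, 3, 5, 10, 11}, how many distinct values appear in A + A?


A + A = {a + a' : a, a' ∈ A}; |A| = 7.
General bounds: 2|A| - 1 ≤ |A + A| ≤ |A|(|A|+1)/2, i.e. 13 ≤ |A + A| ≤ 28.
Lower bound 2|A|-1 is attained iff A is an arithmetic progression.
Enumerate sums a + a' for a ≤ a' (symmetric, so this suffices):
a = -2: -2+-2=-4, -2+-1=-3, -2+0=-2, -2+3=1, -2+5=3, -2+10=8, -2+11=9
a = -1: -1+-1=-2, -1+0=-1, -1+3=2, -1+5=4, -1+10=9, -1+11=10
a = 0: 0+0=0, 0+3=3, 0+5=5, 0+10=10, 0+11=11
a = 3: 3+3=6, 3+5=8, 3+10=13, 3+11=14
a = 5: 5+5=10, 5+10=15, 5+11=16
a = 10: 10+10=20, 10+11=21
a = 11: 11+11=22
Distinct sums: {-4, -3, -2, -1, 0, 1, 2, 3, 4, 5, 6, 8, 9, 10, 11, 13, 14, 15, 16, 20, 21, 22}
|A + A| = 22

|A + A| = 22


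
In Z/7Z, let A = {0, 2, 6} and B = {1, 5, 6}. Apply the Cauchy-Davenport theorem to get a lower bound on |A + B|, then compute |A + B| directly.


Cauchy-Davenport: |A + B| ≥ min(p, |A| + |B| - 1) for A, B nonempty in Z/pZ.
|A| = 3, |B| = 3, p = 7.
CD lower bound = min(7, 3 + 3 - 1) = min(7, 5) = 5.
Compute A + B mod 7 directly:
a = 0: 0+1=1, 0+5=5, 0+6=6
a = 2: 2+1=3, 2+5=0, 2+6=1
a = 6: 6+1=0, 6+5=4, 6+6=5
A + B = {0, 1, 3, 4, 5, 6}, so |A + B| = 6.
Verify: 6 ≥ 5? Yes ✓.

CD lower bound = 5, actual |A + B| = 6.


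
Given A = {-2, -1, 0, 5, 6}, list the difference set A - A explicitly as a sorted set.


A - A = {a - a' : a, a' ∈ A}.
Compute a - a' for each ordered pair (a, a'):
a = -2: -2--2=0, -2--1=-1, -2-0=-2, -2-5=-7, -2-6=-8
a = -1: -1--2=1, -1--1=0, -1-0=-1, -1-5=-6, -1-6=-7
a = 0: 0--2=2, 0--1=1, 0-0=0, 0-5=-5, 0-6=-6
a = 5: 5--2=7, 5--1=6, 5-0=5, 5-5=0, 5-6=-1
a = 6: 6--2=8, 6--1=7, 6-0=6, 6-5=1, 6-6=0
Collecting distinct values (and noting 0 appears from a-a):
A - A = {-8, -7, -6, -5, -2, -1, 0, 1, 2, 5, 6, 7, 8}
|A - A| = 13

A - A = {-8, -7, -6, -5, -2, -1, 0, 1, 2, 5, 6, 7, 8}


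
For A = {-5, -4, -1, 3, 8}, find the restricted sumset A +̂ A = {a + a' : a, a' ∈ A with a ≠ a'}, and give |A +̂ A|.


Restricted sumset: A +̂ A = {a + a' : a ∈ A, a' ∈ A, a ≠ a'}.
Equivalently, take A + A and drop any sum 2a that is achievable ONLY as a + a for a ∈ A (i.e. sums representable only with equal summands).
Enumerate pairs (a, a') with a < a' (symmetric, so each unordered pair gives one sum; this covers all a ≠ a'):
  -5 + -4 = -9
  -5 + -1 = -6
  -5 + 3 = -2
  -5 + 8 = 3
  -4 + -1 = -5
  -4 + 3 = -1
  -4 + 8 = 4
  -1 + 3 = 2
  -1 + 8 = 7
  3 + 8 = 11
Collected distinct sums: {-9, -6, -5, -2, -1, 2, 3, 4, 7, 11}
|A +̂ A| = 10
(Reference bound: |A +̂ A| ≥ 2|A| - 3 for |A| ≥ 2, with |A| = 5 giving ≥ 7.)

|A +̂ A| = 10


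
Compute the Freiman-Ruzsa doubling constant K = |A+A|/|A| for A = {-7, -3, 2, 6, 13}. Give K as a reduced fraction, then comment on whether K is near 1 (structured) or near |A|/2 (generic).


|A| = 5.
Compute A + A by enumerating all 25 pairs.
A + A = {-14, -10, -6, -5, -1, 3, 4, 6, 8, 10, 12, 15, 19, 26}, so |A + A| = 14.
K = |A + A| / |A| = 14/5 (already in lowest terms) ≈ 2.8000.
Reference: AP of size 5 gives K = 9/5 ≈ 1.8000; a fully generic set of size 5 gives K ≈ 3.0000.

|A| = 5, |A + A| = 14, K = 14/5.


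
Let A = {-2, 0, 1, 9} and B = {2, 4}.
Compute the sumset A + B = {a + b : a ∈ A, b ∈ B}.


A + B = {a + b : a ∈ A, b ∈ B}.
Enumerate all |A|·|B| = 4·2 = 8 pairs (a, b) and collect distinct sums.
a = -2: -2+2=0, -2+4=2
a = 0: 0+2=2, 0+4=4
a = 1: 1+2=3, 1+4=5
a = 9: 9+2=11, 9+4=13
Collecting distinct sums: A + B = {0, 2, 3, 4, 5, 11, 13}
|A + B| = 7

A + B = {0, 2, 3, 4, 5, 11, 13}


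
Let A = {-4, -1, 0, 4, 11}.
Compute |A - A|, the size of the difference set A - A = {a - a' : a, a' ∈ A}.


A - A = {a - a' : a, a' ∈ A}; |A| = 5.
Bounds: 2|A|-1 ≤ |A - A| ≤ |A|² - |A| + 1, i.e. 9 ≤ |A - A| ≤ 21.
Note: 0 ∈ A - A always (from a - a). The set is symmetric: if d ∈ A - A then -d ∈ A - A.
Enumerate nonzero differences d = a - a' with a > a' (then include -d):
Positive differences: {1, 3, 4, 5, 7, 8, 11, 12, 15}
Full difference set: {0} ∪ (positive diffs) ∪ (negative diffs).
|A - A| = 1 + 2·9 = 19 (matches direct enumeration: 19).

|A - A| = 19


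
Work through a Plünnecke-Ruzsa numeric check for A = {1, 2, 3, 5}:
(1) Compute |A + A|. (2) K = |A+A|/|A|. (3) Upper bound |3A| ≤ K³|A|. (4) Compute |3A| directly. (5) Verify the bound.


|A| = 4.
Step 1: Compute A + A by enumerating all 16 pairs.
A + A = {2, 3, 4, 5, 6, 7, 8, 10}, so |A + A| = 8.
Step 2: Doubling constant K = |A + A|/|A| = 8/4 = 8/4 ≈ 2.0000.
Step 3: Plünnecke-Ruzsa gives |3A| ≤ K³·|A| = (2.0000)³ · 4 ≈ 32.0000.
Step 4: Compute 3A = A + A + A directly by enumerating all triples (a,b,c) ∈ A³; |3A| = 12.
Step 5: Check 12 ≤ 32.0000? Yes ✓.

K = 8/4, Plünnecke-Ruzsa bound K³|A| ≈ 32.0000, |3A| = 12, inequality holds.


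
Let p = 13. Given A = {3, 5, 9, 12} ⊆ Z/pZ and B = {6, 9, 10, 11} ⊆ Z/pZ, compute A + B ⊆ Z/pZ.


Work in Z/13Z: reduce every sum a + b modulo 13.
Enumerate all 16 pairs:
a = 3: 3+6=9, 3+9=12, 3+10=0, 3+11=1
a = 5: 5+6=11, 5+9=1, 5+10=2, 5+11=3
a = 9: 9+6=2, 9+9=5, 9+10=6, 9+11=7
a = 12: 12+6=5, 12+9=8, 12+10=9, 12+11=10
Distinct residues collected: {0, 1, 2, 3, 5, 6, 7, 8, 9, 10, 11, 12}
|A + B| = 12 (out of 13 total residues).

A + B = {0, 1, 2, 3, 5, 6, 7, 8, 9, 10, 11, 12}


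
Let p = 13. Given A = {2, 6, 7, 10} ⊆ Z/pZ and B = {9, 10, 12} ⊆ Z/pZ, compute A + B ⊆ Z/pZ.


Work in Z/13Z: reduce every sum a + b modulo 13.
Enumerate all 12 pairs:
a = 2: 2+9=11, 2+10=12, 2+12=1
a = 6: 6+9=2, 6+10=3, 6+12=5
a = 7: 7+9=3, 7+10=4, 7+12=6
a = 10: 10+9=6, 10+10=7, 10+12=9
Distinct residues collected: {1, 2, 3, 4, 5, 6, 7, 9, 11, 12}
|A + B| = 10 (out of 13 total residues).

A + B = {1, 2, 3, 4, 5, 6, 7, 9, 11, 12}


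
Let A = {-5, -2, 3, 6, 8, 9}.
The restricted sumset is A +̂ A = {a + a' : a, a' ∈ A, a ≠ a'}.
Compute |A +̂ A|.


Restricted sumset: A +̂ A = {a + a' : a ∈ A, a' ∈ A, a ≠ a'}.
Equivalently, take A + A and drop any sum 2a that is achievable ONLY as a + a for a ∈ A (i.e. sums representable only with equal summands).
Enumerate pairs (a, a') with a < a' (symmetric, so each unordered pair gives one sum; this covers all a ≠ a'):
  -5 + -2 = -7
  -5 + 3 = -2
  -5 + 6 = 1
  -5 + 8 = 3
  -5 + 9 = 4
  -2 + 3 = 1
  -2 + 6 = 4
  -2 + 8 = 6
  -2 + 9 = 7
  3 + 6 = 9
  3 + 8 = 11
  3 + 9 = 12
  6 + 8 = 14
  6 + 9 = 15
  8 + 9 = 17
Collected distinct sums: {-7, -2, 1, 3, 4, 6, 7, 9, 11, 12, 14, 15, 17}
|A +̂ A| = 13
(Reference bound: |A +̂ A| ≥ 2|A| - 3 for |A| ≥ 2, with |A| = 6 giving ≥ 9.)

|A +̂ A| = 13


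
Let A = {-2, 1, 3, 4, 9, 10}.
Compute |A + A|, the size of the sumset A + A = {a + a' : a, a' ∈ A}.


A + A = {a + a' : a, a' ∈ A}; |A| = 6.
General bounds: 2|A| - 1 ≤ |A + A| ≤ |A|(|A|+1)/2, i.e. 11 ≤ |A + A| ≤ 21.
Lower bound 2|A|-1 is attained iff A is an arithmetic progression.
Enumerate sums a + a' for a ≤ a' (symmetric, so this suffices):
a = -2: -2+-2=-4, -2+1=-1, -2+3=1, -2+4=2, -2+9=7, -2+10=8
a = 1: 1+1=2, 1+3=4, 1+4=5, 1+9=10, 1+10=11
a = 3: 3+3=6, 3+4=7, 3+9=12, 3+10=13
a = 4: 4+4=8, 4+9=13, 4+10=14
a = 9: 9+9=18, 9+10=19
a = 10: 10+10=20
Distinct sums: {-4, -1, 1, 2, 4, 5, 6, 7, 8, 10, 11, 12, 13, 14, 18, 19, 20}
|A + A| = 17

|A + A| = 17


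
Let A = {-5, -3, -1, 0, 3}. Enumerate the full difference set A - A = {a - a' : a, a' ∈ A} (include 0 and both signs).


A - A = {a - a' : a, a' ∈ A}.
Compute a - a' for each ordered pair (a, a'):
a = -5: -5--5=0, -5--3=-2, -5--1=-4, -5-0=-5, -5-3=-8
a = -3: -3--5=2, -3--3=0, -3--1=-2, -3-0=-3, -3-3=-6
a = -1: -1--5=4, -1--3=2, -1--1=0, -1-0=-1, -1-3=-4
a = 0: 0--5=5, 0--3=3, 0--1=1, 0-0=0, 0-3=-3
a = 3: 3--5=8, 3--3=6, 3--1=4, 3-0=3, 3-3=0
Collecting distinct values (and noting 0 appears from a-a):
A - A = {-8, -6, -5, -4, -3, -2, -1, 0, 1, 2, 3, 4, 5, 6, 8}
|A - A| = 15

A - A = {-8, -6, -5, -4, -3, -2, -1, 0, 1, 2, 3, 4, 5, 6, 8}


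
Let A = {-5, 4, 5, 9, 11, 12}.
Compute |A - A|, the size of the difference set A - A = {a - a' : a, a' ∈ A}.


A - A = {a - a' : a, a' ∈ A}; |A| = 6.
Bounds: 2|A|-1 ≤ |A - A| ≤ |A|² - |A| + 1, i.e. 11 ≤ |A - A| ≤ 31.
Note: 0 ∈ A - A always (from a - a). The set is symmetric: if d ∈ A - A then -d ∈ A - A.
Enumerate nonzero differences d = a - a' with a > a' (then include -d):
Positive differences: {1, 2, 3, 4, 5, 6, 7, 8, 9, 10, 14, 16, 17}
Full difference set: {0} ∪ (positive diffs) ∪ (negative diffs).
|A - A| = 1 + 2·13 = 27 (matches direct enumeration: 27).

|A - A| = 27


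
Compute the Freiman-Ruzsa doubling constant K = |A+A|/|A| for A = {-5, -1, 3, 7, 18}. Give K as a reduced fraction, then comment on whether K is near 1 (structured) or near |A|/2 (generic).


|A| = 5.
Compute A + A by enumerating all 25 pairs.
A + A = {-10, -6, -2, 2, 6, 10, 13, 14, 17, 21, 25, 36}, so |A + A| = 12.
K = |A + A| / |A| = 12/5 (already in lowest terms) ≈ 2.4000.
Reference: AP of size 5 gives K = 9/5 ≈ 1.8000; a fully generic set of size 5 gives K ≈ 3.0000.

|A| = 5, |A + A| = 12, K = 12/5.


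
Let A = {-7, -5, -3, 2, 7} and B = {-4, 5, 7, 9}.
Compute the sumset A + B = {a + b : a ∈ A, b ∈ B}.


A + B = {a + b : a ∈ A, b ∈ B}.
Enumerate all |A|·|B| = 5·4 = 20 pairs (a, b) and collect distinct sums.
a = -7: -7+-4=-11, -7+5=-2, -7+7=0, -7+9=2
a = -5: -5+-4=-9, -5+5=0, -5+7=2, -5+9=4
a = -3: -3+-4=-7, -3+5=2, -3+7=4, -3+9=6
a = 2: 2+-4=-2, 2+5=7, 2+7=9, 2+9=11
a = 7: 7+-4=3, 7+5=12, 7+7=14, 7+9=16
Collecting distinct sums: A + B = {-11, -9, -7, -2, 0, 2, 3, 4, 6, 7, 9, 11, 12, 14, 16}
|A + B| = 15

A + B = {-11, -9, -7, -2, 0, 2, 3, 4, 6, 7, 9, 11, 12, 14, 16}


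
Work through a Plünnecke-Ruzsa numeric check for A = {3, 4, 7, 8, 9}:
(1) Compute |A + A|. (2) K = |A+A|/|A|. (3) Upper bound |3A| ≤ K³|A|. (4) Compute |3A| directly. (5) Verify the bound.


|A| = 5.
Step 1: Compute A + A by enumerating all 25 pairs.
A + A = {6, 7, 8, 10, 11, 12, 13, 14, 15, 16, 17, 18}, so |A + A| = 12.
Step 2: Doubling constant K = |A + A|/|A| = 12/5 = 12/5 ≈ 2.4000.
Step 3: Plünnecke-Ruzsa gives |3A| ≤ K³·|A| = (2.4000)³ · 5 ≈ 69.1200.
Step 4: Compute 3A = A + A + A directly by enumerating all triples (a,b,c) ∈ A³; |3A| = 19.
Step 5: Check 19 ≤ 69.1200? Yes ✓.

K = 12/5, Plünnecke-Ruzsa bound K³|A| ≈ 69.1200, |3A| = 19, inequality holds.


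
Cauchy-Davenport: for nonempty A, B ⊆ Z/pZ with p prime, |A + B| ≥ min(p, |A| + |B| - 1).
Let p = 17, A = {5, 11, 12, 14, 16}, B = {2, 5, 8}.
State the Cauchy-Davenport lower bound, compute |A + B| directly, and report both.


Cauchy-Davenport: |A + B| ≥ min(p, |A| + |B| - 1) for A, B nonempty in Z/pZ.
|A| = 5, |B| = 3, p = 17.
CD lower bound = min(17, 5 + 3 - 1) = min(17, 7) = 7.
Compute A + B mod 17 directly:
a = 5: 5+2=7, 5+5=10, 5+8=13
a = 11: 11+2=13, 11+5=16, 11+8=2
a = 12: 12+2=14, 12+5=0, 12+8=3
a = 14: 14+2=16, 14+5=2, 14+8=5
a = 16: 16+2=1, 16+5=4, 16+8=7
A + B = {0, 1, 2, 3, 4, 5, 7, 10, 13, 14, 16}, so |A + B| = 11.
Verify: 11 ≥ 7? Yes ✓.

CD lower bound = 7, actual |A + B| = 11.


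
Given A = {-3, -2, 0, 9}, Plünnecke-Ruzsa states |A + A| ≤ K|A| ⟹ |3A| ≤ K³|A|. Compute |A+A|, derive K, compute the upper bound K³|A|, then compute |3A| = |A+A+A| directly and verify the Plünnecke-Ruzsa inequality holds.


|A| = 4.
Step 1: Compute A + A by enumerating all 16 pairs.
A + A = {-6, -5, -4, -3, -2, 0, 6, 7, 9, 18}, so |A + A| = 10.
Step 2: Doubling constant K = |A + A|/|A| = 10/4 = 10/4 ≈ 2.5000.
Step 3: Plünnecke-Ruzsa gives |3A| ≤ K³·|A| = (2.5000)³ · 4 ≈ 62.5000.
Step 4: Compute 3A = A + A + A directly by enumerating all triples (a,b,c) ∈ A³; |3A| = 19.
Step 5: Check 19 ≤ 62.5000? Yes ✓.

K = 10/4, Plünnecke-Ruzsa bound K³|A| ≈ 62.5000, |3A| = 19, inequality holds.


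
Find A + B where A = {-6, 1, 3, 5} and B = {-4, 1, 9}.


A + B = {a + b : a ∈ A, b ∈ B}.
Enumerate all |A|·|B| = 4·3 = 12 pairs (a, b) and collect distinct sums.
a = -6: -6+-4=-10, -6+1=-5, -6+9=3
a = 1: 1+-4=-3, 1+1=2, 1+9=10
a = 3: 3+-4=-1, 3+1=4, 3+9=12
a = 5: 5+-4=1, 5+1=6, 5+9=14
Collecting distinct sums: A + B = {-10, -5, -3, -1, 1, 2, 3, 4, 6, 10, 12, 14}
|A + B| = 12

A + B = {-10, -5, -3, -1, 1, 2, 3, 4, 6, 10, 12, 14}


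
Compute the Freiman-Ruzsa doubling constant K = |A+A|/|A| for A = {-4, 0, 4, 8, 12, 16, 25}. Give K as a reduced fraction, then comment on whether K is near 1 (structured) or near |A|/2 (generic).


|A| = 7.
Compute A + A by enumerating all 49 pairs.
A + A = {-8, -4, 0, 4, 8, 12, 16, 20, 21, 24, 25, 28, 29, 32, 33, 37, 41, 50}, so |A + A| = 18.
K = |A + A| / |A| = 18/7 (already in lowest terms) ≈ 2.5714.
Reference: AP of size 7 gives K = 13/7 ≈ 1.8571; a fully generic set of size 7 gives K ≈ 4.0000.

|A| = 7, |A + A| = 18, K = 18/7.


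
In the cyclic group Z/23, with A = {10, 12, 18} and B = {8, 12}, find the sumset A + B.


Work in Z/23Z: reduce every sum a + b modulo 23.
Enumerate all 6 pairs:
a = 10: 10+8=18, 10+12=22
a = 12: 12+8=20, 12+12=1
a = 18: 18+8=3, 18+12=7
Distinct residues collected: {1, 3, 7, 18, 20, 22}
|A + B| = 6 (out of 23 total residues).

A + B = {1, 3, 7, 18, 20, 22}


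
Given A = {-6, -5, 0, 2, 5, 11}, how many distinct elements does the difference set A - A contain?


A - A = {a - a' : a, a' ∈ A}; |A| = 6.
Bounds: 2|A|-1 ≤ |A - A| ≤ |A|² - |A| + 1, i.e. 11 ≤ |A - A| ≤ 31.
Note: 0 ∈ A - A always (from a - a). The set is symmetric: if d ∈ A - A then -d ∈ A - A.
Enumerate nonzero differences d = a - a' with a > a' (then include -d):
Positive differences: {1, 2, 3, 5, 6, 7, 8, 9, 10, 11, 16, 17}
Full difference set: {0} ∪ (positive diffs) ∪ (negative diffs).
|A - A| = 1 + 2·12 = 25 (matches direct enumeration: 25).

|A - A| = 25


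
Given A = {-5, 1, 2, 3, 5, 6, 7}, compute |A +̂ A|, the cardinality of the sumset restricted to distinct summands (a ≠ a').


Restricted sumset: A +̂ A = {a + a' : a ∈ A, a' ∈ A, a ≠ a'}.
Equivalently, take A + A and drop any sum 2a that is achievable ONLY as a + a for a ∈ A (i.e. sums representable only with equal summands).
Enumerate pairs (a, a') with a < a' (symmetric, so each unordered pair gives one sum; this covers all a ≠ a'):
  -5 + 1 = -4
  -5 + 2 = -3
  -5 + 3 = -2
  -5 + 5 = 0
  -5 + 6 = 1
  -5 + 7 = 2
  1 + 2 = 3
  1 + 3 = 4
  1 + 5 = 6
  1 + 6 = 7
  1 + 7 = 8
  2 + 3 = 5
  2 + 5 = 7
  2 + 6 = 8
  2 + 7 = 9
  3 + 5 = 8
  3 + 6 = 9
  3 + 7 = 10
  5 + 6 = 11
  5 + 7 = 12
  6 + 7 = 13
Collected distinct sums: {-4, -3, -2, 0, 1, 2, 3, 4, 5, 6, 7, 8, 9, 10, 11, 12, 13}
|A +̂ A| = 17
(Reference bound: |A +̂ A| ≥ 2|A| - 3 for |A| ≥ 2, with |A| = 7 giving ≥ 11.)

|A +̂ A| = 17


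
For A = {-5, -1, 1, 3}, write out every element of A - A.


A - A = {a - a' : a, a' ∈ A}.
Compute a - a' for each ordered pair (a, a'):
a = -5: -5--5=0, -5--1=-4, -5-1=-6, -5-3=-8
a = -1: -1--5=4, -1--1=0, -1-1=-2, -1-3=-4
a = 1: 1--5=6, 1--1=2, 1-1=0, 1-3=-2
a = 3: 3--5=8, 3--1=4, 3-1=2, 3-3=0
Collecting distinct values (and noting 0 appears from a-a):
A - A = {-8, -6, -4, -2, 0, 2, 4, 6, 8}
|A - A| = 9

A - A = {-8, -6, -4, -2, 0, 2, 4, 6, 8}


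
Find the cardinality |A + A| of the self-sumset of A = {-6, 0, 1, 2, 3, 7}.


A + A = {a + a' : a, a' ∈ A}; |A| = 6.
General bounds: 2|A| - 1 ≤ |A + A| ≤ |A|(|A|+1)/2, i.e. 11 ≤ |A + A| ≤ 21.
Lower bound 2|A|-1 is attained iff A is an arithmetic progression.
Enumerate sums a + a' for a ≤ a' (symmetric, so this suffices):
a = -6: -6+-6=-12, -6+0=-6, -6+1=-5, -6+2=-4, -6+3=-3, -6+7=1
a = 0: 0+0=0, 0+1=1, 0+2=2, 0+3=3, 0+7=7
a = 1: 1+1=2, 1+2=3, 1+3=4, 1+7=8
a = 2: 2+2=4, 2+3=5, 2+7=9
a = 3: 3+3=6, 3+7=10
a = 7: 7+7=14
Distinct sums: {-12, -6, -5, -4, -3, 0, 1, 2, 3, 4, 5, 6, 7, 8, 9, 10, 14}
|A + A| = 17

|A + A| = 17


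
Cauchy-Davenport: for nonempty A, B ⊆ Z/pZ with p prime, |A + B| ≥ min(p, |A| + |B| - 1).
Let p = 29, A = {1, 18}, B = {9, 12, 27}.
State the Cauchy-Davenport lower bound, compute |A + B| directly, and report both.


Cauchy-Davenport: |A + B| ≥ min(p, |A| + |B| - 1) for A, B nonempty in Z/pZ.
|A| = 2, |B| = 3, p = 29.
CD lower bound = min(29, 2 + 3 - 1) = min(29, 4) = 4.
Compute A + B mod 29 directly:
a = 1: 1+9=10, 1+12=13, 1+27=28
a = 18: 18+9=27, 18+12=1, 18+27=16
A + B = {1, 10, 13, 16, 27, 28}, so |A + B| = 6.
Verify: 6 ≥ 4? Yes ✓.

CD lower bound = 4, actual |A + B| = 6.


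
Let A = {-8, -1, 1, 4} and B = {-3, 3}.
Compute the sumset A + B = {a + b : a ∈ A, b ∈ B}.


A + B = {a + b : a ∈ A, b ∈ B}.
Enumerate all |A|·|B| = 4·2 = 8 pairs (a, b) and collect distinct sums.
a = -8: -8+-3=-11, -8+3=-5
a = -1: -1+-3=-4, -1+3=2
a = 1: 1+-3=-2, 1+3=4
a = 4: 4+-3=1, 4+3=7
Collecting distinct sums: A + B = {-11, -5, -4, -2, 1, 2, 4, 7}
|A + B| = 8

A + B = {-11, -5, -4, -2, 1, 2, 4, 7}


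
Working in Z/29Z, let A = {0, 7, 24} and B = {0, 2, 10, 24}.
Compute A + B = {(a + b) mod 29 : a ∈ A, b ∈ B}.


Work in Z/29Z: reduce every sum a + b modulo 29.
Enumerate all 12 pairs:
a = 0: 0+0=0, 0+2=2, 0+10=10, 0+24=24
a = 7: 7+0=7, 7+2=9, 7+10=17, 7+24=2
a = 24: 24+0=24, 24+2=26, 24+10=5, 24+24=19
Distinct residues collected: {0, 2, 5, 7, 9, 10, 17, 19, 24, 26}
|A + B| = 10 (out of 29 total residues).

A + B = {0, 2, 5, 7, 9, 10, 17, 19, 24, 26}


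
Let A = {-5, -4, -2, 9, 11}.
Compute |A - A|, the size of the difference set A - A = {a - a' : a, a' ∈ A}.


A - A = {a - a' : a, a' ∈ A}; |A| = 5.
Bounds: 2|A|-1 ≤ |A - A| ≤ |A|² - |A| + 1, i.e. 9 ≤ |A - A| ≤ 21.
Note: 0 ∈ A - A always (from a - a). The set is symmetric: if d ∈ A - A then -d ∈ A - A.
Enumerate nonzero differences d = a - a' with a > a' (then include -d):
Positive differences: {1, 2, 3, 11, 13, 14, 15, 16}
Full difference set: {0} ∪ (positive diffs) ∪ (negative diffs).
|A - A| = 1 + 2·8 = 17 (matches direct enumeration: 17).

|A - A| = 17


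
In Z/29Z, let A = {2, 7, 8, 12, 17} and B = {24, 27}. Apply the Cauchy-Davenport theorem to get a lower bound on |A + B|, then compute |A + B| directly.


Cauchy-Davenport: |A + B| ≥ min(p, |A| + |B| - 1) for A, B nonempty in Z/pZ.
|A| = 5, |B| = 2, p = 29.
CD lower bound = min(29, 5 + 2 - 1) = min(29, 6) = 6.
Compute A + B mod 29 directly:
a = 2: 2+24=26, 2+27=0
a = 7: 7+24=2, 7+27=5
a = 8: 8+24=3, 8+27=6
a = 12: 12+24=7, 12+27=10
a = 17: 17+24=12, 17+27=15
A + B = {0, 2, 3, 5, 6, 7, 10, 12, 15, 26}, so |A + B| = 10.
Verify: 10 ≥ 6? Yes ✓.

CD lower bound = 6, actual |A + B| = 10.


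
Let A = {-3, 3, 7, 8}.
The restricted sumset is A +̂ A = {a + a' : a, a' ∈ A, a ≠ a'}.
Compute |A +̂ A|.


Restricted sumset: A +̂ A = {a + a' : a ∈ A, a' ∈ A, a ≠ a'}.
Equivalently, take A + A and drop any sum 2a that is achievable ONLY as a + a for a ∈ A (i.e. sums representable only with equal summands).
Enumerate pairs (a, a') with a < a' (symmetric, so each unordered pair gives one sum; this covers all a ≠ a'):
  -3 + 3 = 0
  -3 + 7 = 4
  -3 + 8 = 5
  3 + 7 = 10
  3 + 8 = 11
  7 + 8 = 15
Collected distinct sums: {0, 4, 5, 10, 11, 15}
|A +̂ A| = 6
(Reference bound: |A +̂ A| ≥ 2|A| - 3 for |A| ≥ 2, with |A| = 4 giving ≥ 5.)

|A +̂ A| = 6


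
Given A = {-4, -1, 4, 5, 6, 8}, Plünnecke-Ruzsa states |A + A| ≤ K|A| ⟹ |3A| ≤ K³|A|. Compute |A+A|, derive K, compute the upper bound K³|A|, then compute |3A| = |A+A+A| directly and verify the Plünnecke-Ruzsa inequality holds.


|A| = 6.
Step 1: Compute A + A by enumerating all 36 pairs.
A + A = {-8, -5, -2, 0, 1, 2, 3, 4, 5, 7, 8, 9, 10, 11, 12, 13, 14, 16}, so |A + A| = 18.
Step 2: Doubling constant K = |A + A|/|A| = 18/6 = 18/6 ≈ 3.0000.
Step 3: Plünnecke-Ruzsa gives |3A| ≤ K³·|A| = (3.0000)³ · 6 ≈ 162.0000.
Step 4: Compute 3A = A + A + A directly by enumerating all triples (a,b,c) ∈ A³; |3A| = 31.
Step 5: Check 31 ≤ 162.0000? Yes ✓.

K = 18/6, Plünnecke-Ruzsa bound K³|A| ≈ 162.0000, |3A| = 31, inequality holds.


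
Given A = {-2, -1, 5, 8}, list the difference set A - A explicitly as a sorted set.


A - A = {a - a' : a, a' ∈ A}.
Compute a - a' for each ordered pair (a, a'):
a = -2: -2--2=0, -2--1=-1, -2-5=-7, -2-8=-10
a = -1: -1--2=1, -1--1=0, -1-5=-6, -1-8=-9
a = 5: 5--2=7, 5--1=6, 5-5=0, 5-8=-3
a = 8: 8--2=10, 8--1=9, 8-5=3, 8-8=0
Collecting distinct values (and noting 0 appears from a-a):
A - A = {-10, -9, -7, -6, -3, -1, 0, 1, 3, 6, 7, 9, 10}
|A - A| = 13

A - A = {-10, -9, -7, -6, -3, -1, 0, 1, 3, 6, 7, 9, 10}


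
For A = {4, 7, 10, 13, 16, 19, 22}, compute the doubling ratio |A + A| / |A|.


|A| = 7.
Compute A + A by enumerating all 49 pairs.
A + A = {8, 11, 14, 17, 20, 23, 26, 29, 32, 35, 38, 41, 44}, so |A + A| = 13.
K = |A + A| / |A| = 13/7 (already in lowest terms) ≈ 1.8571.
Reference: AP of size 7 gives K = 13/7 ≈ 1.8571; a fully generic set of size 7 gives K ≈ 4.0000.

|A| = 7, |A + A| = 13, K = 13/7.


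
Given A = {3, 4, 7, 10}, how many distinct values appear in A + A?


A + A = {a + a' : a, a' ∈ A}; |A| = 4.
General bounds: 2|A| - 1 ≤ |A + A| ≤ |A|(|A|+1)/2, i.e. 7 ≤ |A + A| ≤ 10.
Lower bound 2|A|-1 is attained iff A is an arithmetic progression.
Enumerate sums a + a' for a ≤ a' (symmetric, so this suffices):
a = 3: 3+3=6, 3+4=7, 3+7=10, 3+10=13
a = 4: 4+4=8, 4+7=11, 4+10=14
a = 7: 7+7=14, 7+10=17
a = 10: 10+10=20
Distinct sums: {6, 7, 8, 10, 11, 13, 14, 17, 20}
|A + A| = 9

|A + A| = 9


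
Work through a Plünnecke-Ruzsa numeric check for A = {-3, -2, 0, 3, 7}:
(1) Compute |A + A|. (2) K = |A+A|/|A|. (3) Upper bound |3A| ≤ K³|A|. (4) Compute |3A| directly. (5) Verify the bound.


|A| = 5.
Step 1: Compute A + A by enumerating all 25 pairs.
A + A = {-6, -5, -4, -3, -2, 0, 1, 3, 4, 5, 6, 7, 10, 14}, so |A + A| = 14.
Step 2: Doubling constant K = |A + A|/|A| = 14/5 = 14/5 ≈ 2.8000.
Step 3: Plünnecke-Ruzsa gives |3A| ≤ K³·|A| = (2.8000)³ · 5 ≈ 109.7600.
Step 4: Compute 3A = A + A + A directly by enumerating all triples (a,b,c) ∈ A³; |3A| = 26.
Step 5: Check 26 ≤ 109.7600? Yes ✓.

K = 14/5, Plünnecke-Ruzsa bound K³|A| ≈ 109.7600, |3A| = 26, inequality holds.


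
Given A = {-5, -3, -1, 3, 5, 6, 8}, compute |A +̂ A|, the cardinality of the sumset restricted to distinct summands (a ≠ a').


Restricted sumset: A +̂ A = {a + a' : a ∈ A, a' ∈ A, a ≠ a'}.
Equivalently, take A + A and drop any sum 2a that is achievable ONLY as a + a for a ∈ A (i.e. sums representable only with equal summands).
Enumerate pairs (a, a') with a < a' (symmetric, so each unordered pair gives one sum; this covers all a ≠ a'):
  -5 + -3 = -8
  -5 + -1 = -6
  -5 + 3 = -2
  -5 + 5 = 0
  -5 + 6 = 1
  -5 + 8 = 3
  -3 + -1 = -4
  -3 + 3 = 0
  -3 + 5 = 2
  -3 + 6 = 3
  -3 + 8 = 5
  -1 + 3 = 2
  -1 + 5 = 4
  -1 + 6 = 5
  -1 + 8 = 7
  3 + 5 = 8
  3 + 6 = 9
  3 + 8 = 11
  5 + 6 = 11
  5 + 8 = 13
  6 + 8 = 14
Collected distinct sums: {-8, -6, -4, -2, 0, 1, 2, 3, 4, 5, 7, 8, 9, 11, 13, 14}
|A +̂ A| = 16
(Reference bound: |A +̂ A| ≥ 2|A| - 3 for |A| ≥ 2, with |A| = 7 giving ≥ 11.)

|A +̂ A| = 16


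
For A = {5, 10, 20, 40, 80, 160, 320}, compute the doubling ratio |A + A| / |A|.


|A| = 7.
Compute A + A by enumerating all 49 pairs.
A + A = {10, 15, 20, 25, 30, 40, 45, 50, 60, 80, 85, 90, 100, 120, 160, 165, 170, 180, 200, 240, 320, 325, 330, 340, 360, 400, 480, 640}, so |A + A| = 28.
K = |A + A| / |A| = 28/7 = 4/1 ≈ 4.0000.
Reference: AP of size 7 gives K = 13/7 ≈ 1.8571; a fully generic set of size 7 gives K ≈ 4.0000.

|A| = 7, |A + A| = 28, K = 28/7 = 4/1.


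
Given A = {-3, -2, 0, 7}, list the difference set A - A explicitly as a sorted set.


A - A = {a - a' : a, a' ∈ A}.
Compute a - a' for each ordered pair (a, a'):
a = -3: -3--3=0, -3--2=-1, -3-0=-3, -3-7=-10
a = -2: -2--3=1, -2--2=0, -2-0=-2, -2-7=-9
a = 0: 0--3=3, 0--2=2, 0-0=0, 0-7=-7
a = 7: 7--3=10, 7--2=9, 7-0=7, 7-7=0
Collecting distinct values (and noting 0 appears from a-a):
A - A = {-10, -9, -7, -3, -2, -1, 0, 1, 2, 3, 7, 9, 10}
|A - A| = 13

A - A = {-10, -9, -7, -3, -2, -1, 0, 1, 2, 3, 7, 9, 10}


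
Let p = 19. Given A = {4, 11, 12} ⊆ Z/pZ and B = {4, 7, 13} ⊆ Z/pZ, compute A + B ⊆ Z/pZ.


Work in Z/19Z: reduce every sum a + b modulo 19.
Enumerate all 9 pairs:
a = 4: 4+4=8, 4+7=11, 4+13=17
a = 11: 11+4=15, 11+7=18, 11+13=5
a = 12: 12+4=16, 12+7=0, 12+13=6
Distinct residues collected: {0, 5, 6, 8, 11, 15, 16, 17, 18}
|A + B| = 9 (out of 19 total residues).

A + B = {0, 5, 6, 8, 11, 15, 16, 17, 18}


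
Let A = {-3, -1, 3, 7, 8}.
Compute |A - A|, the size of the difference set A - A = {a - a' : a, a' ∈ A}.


A - A = {a - a' : a, a' ∈ A}; |A| = 5.
Bounds: 2|A|-1 ≤ |A - A| ≤ |A|² - |A| + 1, i.e. 9 ≤ |A - A| ≤ 21.
Note: 0 ∈ A - A always (from a - a). The set is symmetric: if d ∈ A - A then -d ∈ A - A.
Enumerate nonzero differences d = a - a' with a > a' (then include -d):
Positive differences: {1, 2, 4, 5, 6, 8, 9, 10, 11}
Full difference set: {0} ∪ (positive diffs) ∪ (negative diffs).
|A - A| = 1 + 2·9 = 19 (matches direct enumeration: 19).

|A - A| = 19


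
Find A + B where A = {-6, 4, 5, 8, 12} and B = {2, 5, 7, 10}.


A + B = {a + b : a ∈ A, b ∈ B}.
Enumerate all |A|·|B| = 5·4 = 20 pairs (a, b) and collect distinct sums.
a = -6: -6+2=-4, -6+5=-1, -6+7=1, -6+10=4
a = 4: 4+2=6, 4+5=9, 4+7=11, 4+10=14
a = 5: 5+2=7, 5+5=10, 5+7=12, 5+10=15
a = 8: 8+2=10, 8+5=13, 8+7=15, 8+10=18
a = 12: 12+2=14, 12+5=17, 12+7=19, 12+10=22
Collecting distinct sums: A + B = {-4, -1, 1, 4, 6, 7, 9, 10, 11, 12, 13, 14, 15, 17, 18, 19, 22}
|A + B| = 17

A + B = {-4, -1, 1, 4, 6, 7, 9, 10, 11, 12, 13, 14, 15, 17, 18, 19, 22}


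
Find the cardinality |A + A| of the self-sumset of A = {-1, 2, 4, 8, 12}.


A + A = {a + a' : a, a' ∈ A}; |A| = 5.
General bounds: 2|A| - 1 ≤ |A + A| ≤ |A|(|A|+1)/2, i.e. 9 ≤ |A + A| ≤ 15.
Lower bound 2|A|-1 is attained iff A is an arithmetic progression.
Enumerate sums a + a' for a ≤ a' (symmetric, so this suffices):
a = -1: -1+-1=-2, -1+2=1, -1+4=3, -1+8=7, -1+12=11
a = 2: 2+2=4, 2+4=6, 2+8=10, 2+12=14
a = 4: 4+4=8, 4+8=12, 4+12=16
a = 8: 8+8=16, 8+12=20
a = 12: 12+12=24
Distinct sums: {-2, 1, 3, 4, 6, 7, 8, 10, 11, 12, 14, 16, 20, 24}
|A + A| = 14

|A + A| = 14
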